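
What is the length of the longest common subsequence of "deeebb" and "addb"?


LCS of "deeebb" and "addb"
DP table:
           a    d    d    b
      0    0    0    0    0
  d   0    0    1    1    1
  e   0    0    1    1    1
  e   0    0    1    1    1
  e   0    0    1    1    1
  b   0    0    1    1    2
  b   0    0    1    1    2
LCS length = dp[6][4] = 2

2


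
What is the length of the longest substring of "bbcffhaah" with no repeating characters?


Input: "bbcffhaah"
Sliding window (track last position of each char):
  Position 0 ('b'): window [0,0] length 1 -- new best
  Position 1 ('b'): repeat (last at 0), move window start to 1
  Position 1 ('b'): window [1,1] length 1
  Position 2 ('c'): window [1,2] length 2 -- new best
  Position 3 ('f'): window [1,3] length 3 -- new best
  Position 4 ('f'): repeat (last at 3), move window start to 4
  Position 4 ('f'): window [4,4] length 1
  Position 5 ('h'): window [4,5] length 2
  Position 6 ('a'): window [4,6] length 3
  Position 7 ('a'): repeat (last at 6), move window start to 7
  Position 7 ('a'): window [7,7] length 1
  Position 8 ('h'): window [7,8] length 2
Longest substring with no repeats: "bcf" with length 3

3


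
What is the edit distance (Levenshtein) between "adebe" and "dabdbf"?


Computing edit distance: "adebe" -> "dabdbf"
DP table:
           d    a    b    d    b    f
      0    1    2    3    4    5    6
  a   1    1    1    2    3    4    5
  d   2    1    2    2    2    3    4
  e   3    2    2    3    3    3    4
  b   4    3    3    2    3    3    4
  e   5    4    4    3    3    4    4
Edit distance = dp[5][6] = 4

4


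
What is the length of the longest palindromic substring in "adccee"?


Input: "adccee"
Checking substrings for palindromes:
  [2:4] "cc" (len 2) => palindrome
  [4:6] "ee" (len 2) => palindrome
Longest palindromic substring: "cc" with length 2

2


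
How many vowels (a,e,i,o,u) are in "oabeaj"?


Input: oabeaj
Checking each character:
  'o' at position 0: vowel (running total: 1)
  'a' at position 1: vowel (running total: 2)
  'b' at position 2: consonant
  'e' at position 3: vowel (running total: 3)
  'a' at position 4: vowel (running total: 4)
  'j' at position 5: consonant
Total vowels: 4

4


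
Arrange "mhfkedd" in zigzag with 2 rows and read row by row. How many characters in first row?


Zigzag "mhfkedd" into 2 rows:
Placing characters:
  'm' => row 0
  'h' => row 1
  'f' => row 0
  'k' => row 1
  'e' => row 0
  'd' => row 1
  'd' => row 0
Rows:
  Row 0: "mfed"
  Row 1: "hkd"
First row length: 4

4


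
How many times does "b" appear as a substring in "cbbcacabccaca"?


Searching for "b" in "cbbcacabccaca"
Scanning each position:
  Position 0: "c" => no
  Position 1: "b" => MATCH
  Position 2: "b" => MATCH
  Position 3: "c" => no
  Position 4: "a" => no
  Position 5: "c" => no
  Position 6: "a" => no
  Position 7: "b" => MATCH
  Position 8: "c" => no
  Position 9: "c" => no
  Position 10: "a" => no
  Position 11: "c" => no
  Position 12: "a" => no
Total occurrences: 3

3


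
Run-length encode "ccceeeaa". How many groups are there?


Input: ccceeeaa
Scanning for consecutive runs:
  Group 1: 'c' x 3 (positions 0-2)
  Group 2: 'e' x 3 (positions 3-5)
  Group 3: 'a' x 2 (positions 6-7)
Total groups: 3

3


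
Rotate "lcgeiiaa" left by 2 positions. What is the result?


Input: "lcgeiiaa", rotate left by 2
First 2 characters: "lc"
Remaining characters: "geiiaa"
Concatenate remaining + first: "geiiaa" + "lc" = "geiiaalc"

geiiaalc


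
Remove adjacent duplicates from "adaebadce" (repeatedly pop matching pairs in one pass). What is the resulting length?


Input: adaebadce
Stack-based adjacent duplicate removal:
  Read 'a': push. Stack: a
  Read 'd': push. Stack: ad
  Read 'a': push. Stack: ada
  Read 'e': push. Stack: adae
  Read 'b': push. Stack: adaeb
  Read 'a': push. Stack: adaeba
  Read 'd': push. Stack: adaebad
  Read 'c': push. Stack: adaebadc
  Read 'e': push. Stack: adaebadce
Final stack: "adaebadce" (length 9)

9


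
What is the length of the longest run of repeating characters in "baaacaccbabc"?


Input: "baaacaccbabc"
Scanning for longest run:
  Position 1 ('a'): new char, reset run to 1
  Position 2 ('a'): continues run of 'a', length=2
  Position 3 ('a'): continues run of 'a', length=3
  Position 4 ('c'): new char, reset run to 1
  Position 5 ('a'): new char, reset run to 1
  Position 6 ('c'): new char, reset run to 1
  Position 7 ('c'): continues run of 'c', length=2
  Position 8 ('b'): new char, reset run to 1
  Position 9 ('a'): new char, reset run to 1
  Position 10 ('b'): new char, reset run to 1
  Position 11 ('c'): new char, reset run to 1
Longest run: 'a' with length 3

3


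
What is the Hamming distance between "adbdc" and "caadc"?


Comparing "adbdc" and "caadc" position by position:
  Position 0: 'a' vs 'c' => differ
  Position 1: 'd' vs 'a' => differ
  Position 2: 'b' vs 'a' => differ
  Position 3: 'd' vs 'd' => same
  Position 4: 'c' vs 'c' => same
Total differences (Hamming distance): 3

3


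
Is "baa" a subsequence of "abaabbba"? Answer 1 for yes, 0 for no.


Check if "baa" is a subsequence of "abaabbba"
Greedy scan:
  Position 0 ('a'): no match needed
  Position 1 ('b'): matches sub[0] = 'b'
  Position 2 ('a'): matches sub[1] = 'a'
  Position 3 ('a'): matches sub[2] = 'a'
  Position 4 ('b'): no match needed
  Position 5 ('b'): no match needed
  Position 6 ('b'): no match needed
  Position 7 ('a'): no match needed
All 3 characters matched => is a subsequence

1


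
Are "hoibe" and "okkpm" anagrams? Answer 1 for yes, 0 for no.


Strings: "hoibe", "okkpm"
Sorted first:  behio
Sorted second: kkmop
Differ at position 0: 'b' vs 'k' => not anagrams

0


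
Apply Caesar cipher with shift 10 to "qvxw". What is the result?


Caesar cipher: shift "qvxw" by 10
  'q' (pos 16) + 10 = pos 0 = 'a'
  'v' (pos 21) + 10 = pos 5 = 'f'
  'x' (pos 23) + 10 = pos 7 = 'h'
  'w' (pos 22) + 10 = pos 6 = 'g'
Result: afhg

afhg


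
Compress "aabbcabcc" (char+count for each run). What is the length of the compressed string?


Input: aabbcabcc
Runs:
  'a' x 2 => "a2"
  'b' x 2 => "b2"
  'c' x 1 => "c1"
  'a' x 1 => "a1"
  'b' x 1 => "b1"
  'c' x 2 => "c2"
Compressed: "a2b2c1a1b1c2"
Compressed length: 12

12


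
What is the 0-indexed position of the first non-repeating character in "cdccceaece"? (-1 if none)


Input: cdccceaece
Character frequencies:
  'a': 1
  'c': 5
  'd': 1
  'e': 3
Scanning left to right for freq == 1:
  Position 0 ('c'): freq=5, skip
  Position 1 ('d'): unique! => answer = 1

1


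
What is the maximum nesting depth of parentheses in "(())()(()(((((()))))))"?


Input: "(())()(()(((((()))))))"
Tracking depth:
  Position 0 '(': depth becomes 1
  Position 1 '(': depth becomes 2
  Position 2 ')': depth becomes 1
  Position 3 ')': depth becomes 0
  Position 4 '(': depth becomes 1
  Position 5 ')': depth becomes 0
  Position 6 '(': depth becomes 1
  Position 7 '(': depth becomes 2
  Position 8 ')': depth becomes 1
  Position 9 '(': depth becomes 2
  Position 10 '(': depth becomes 3
  Position 11 '(': depth becomes 4
  Position 12 '(': depth becomes 5
  Position 13 '(': depth becomes 6
  Position 14 '(': depth becomes 7
  Position 15 ')': depth becomes 6
  Position 16 ')': depth becomes 5
  Position 17 ')': depth becomes 4
  Position 18 ')': depth becomes 3
  Position 19 ')': depth becomes 2
  Position 20 ')': depth becomes 1
  Position 21 ')': depth becomes 0
Maximum depth reached: 7

7


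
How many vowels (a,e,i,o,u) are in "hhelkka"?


Input: hhelkka
Checking each character:
  'h' at position 0: consonant
  'h' at position 1: consonant
  'e' at position 2: vowel (running total: 1)
  'l' at position 3: consonant
  'k' at position 4: consonant
  'k' at position 5: consonant
  'a' at position 6: vowel (running total: 2)
Total vowels: 2

2


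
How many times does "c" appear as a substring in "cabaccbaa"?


Searching for "c" in "cabaccbaa"
Scanning each position:
  Position 0: "c" => MATCH
  Position 1: "a" => no
  Position 2: "b" => no
  Position 3: "a" => no
  Position 4: "c" => MATCH
  Position 5: "c" => MATCH
  Position 6: "b" => no
  Position 7: "a" => no
  Position 8: "a" => no
Total occurrences: 3

3


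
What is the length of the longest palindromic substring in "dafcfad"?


Input: "dafcfad"
Checking substrings for palindromes:
  [0:7] "dafcfad" (len 7) => palindrome
  [1:6] "afcfa" (len 5) => palindrome
  [2:5] "fcf" (len 3) => palindrome
Longest palindromic substring: "dafcfad" with length 7

7


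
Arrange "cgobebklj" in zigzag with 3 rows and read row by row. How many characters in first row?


Zigzag "cgobebklj" into 3 rows:
Placing characters:
  'c' => row 0
  'g' => row 1
  'o' => row 2
  'b' => row 1
  'e' => row 0
  'b' => row 1
  'k' => row 2
  'l' => row 1
  'j' => row 0
Rows:
  Row 0: "cej"
  Row 1: "gbbl"
  Row 2: "ok"
First row length: 3

3


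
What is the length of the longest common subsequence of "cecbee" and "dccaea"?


LCS of "cecbee" and "dccaea"
DP table:
           d    c    c    a    e    a
      0    0    0    0    0    0    0
  c   0    0    1    1    1    1    1
  e   0    0    1    1    1    2    2
  c   0    0    1    2    2    2    2
  b   0    0    1    2    2    2    2
  e   0    0    1    2    2    3    3
  e   0    0    1    2    2    3    3
LCS length = dp[6][6] = 3

3


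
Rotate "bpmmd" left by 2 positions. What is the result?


Input: "bpmmd", rotate left by 2
First 2 characters: "bp"
Remaining characters: "mmd"
Concatenate remaining + first: "mmd" + "bp" = "mmdbp"

mmdbp


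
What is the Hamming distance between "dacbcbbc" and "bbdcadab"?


Comparing "dacbcbbc" and "bbdcadab" position by position:
  Position 0: 'd' vs 'b' => differ
  Position 1: 'a' vs 'b' => differ
  Position 2: 'c' vs 'd' => differ
  Position 3: 'b' vs 'c' => differ
  Position 4: 'c' vs 'a' => differ
  Position 5: 'b' vs 'd' => differ
  Position 6: 'b' vs 'a' => differ
  Position 7: 'c' vs 'b' => differ
Total differences (Hamming distance): 8

8


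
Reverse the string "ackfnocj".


Input: ackfnocj
Reading characters right to left:
  Position 7: 'j'
  Position 6: 'c'
  Position 5: 'o'
  Position 4: 'n'
  Position 3: 'f'
  Position 2: 'k'
  Position 1: 'c'
  Position 0: 'a'
Reversed: jconfkca

jconfkca


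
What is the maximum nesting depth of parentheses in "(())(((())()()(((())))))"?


Input: "(())(((())()()(((())))))"
Tracking depth:
  Position 0 '(': depth becomes 1
  Position 1 '(': depth becomes 2
  Position 2 ')': depth becomes 1
  Position 3 ')': depth becomes 0
  Position 4 '(': depth becomes 1
  Position 5 '(': depth becomes 2
  Position 6 '(': depth becomes 3
  Position 7 '(': depth becomes 4
  Position 8 ')': depth becomes 3
  Position 9 ')': depth becomes 2
  Position 10 '(': depth becomes 3
  Position 11 ')': depth becomes 2
  Position 12 '(': depth becomes 3
  Position 13 ')': depth becomes 2
  Position 14 '(': depth becomes 3
  Position 15 '(': depth becomes 4
  Position 16 '(': depth becomes 5
  Position 17 '(': depth becomes 6
  Position 18 ')': depth becomes 5
  Position 19 ')': depth becomes 4
  Position 20 ')': depth becomes 3
  Position 21 ')': depth becomes 2
  Position 22 ')': depth becomes 1
  Position 23 ')': depth becomes 0
Maximum depth reached: 6

6


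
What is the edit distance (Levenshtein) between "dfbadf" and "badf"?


Computing edit distance: "dfbadf" -> "badf"
DP table:
           b    a    d    f
      0    1    2    3    4
  d   1    1    2    2    3
  f   2    2    2    3    2
  b   3    2    3    3    3
  a   4    3    2    3    4
  d   5    4    3    2    3
  f   6    5    4    3    2
Edit distance = dp[6][4] = 2

2


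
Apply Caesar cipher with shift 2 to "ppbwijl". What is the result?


Caesar cipher: shift "ppbwijl" by 2
  'p' (pos 15) + 2 = pos 17 = 'r'
  'p' (pos 15) + 2 = pos 17 = 'r'
  'b' (pos 1) + 2 = pos 3 = 'd'
  'w' (pos 22) + 2 = pos 24 = 'y'
  'i' (pos 8) + 2 = pos 10 = 'k'
  'j' (pos 9) + 2 = pos 11 = 'l'
  'l' (pos 11) + 2 = pos 13 = 'n'
Result: rrdykln

rrdykln


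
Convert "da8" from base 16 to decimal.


Input: "da8" in base 16
Positional expansion:
  Digit 'd' (value 13) x 16^2 = 3328
  Digit 'a' (value 10) x 16^1 = 160
  Digit '8' (value 8) x 16^0 = 8
Sum = 3496

3496


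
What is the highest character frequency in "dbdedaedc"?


Input: dbdedaedc
Character counts:
  'a': 1
  'b': 1
  'c': 1
  'd': 4
  'e': 2
Maximum frequency: 4

4


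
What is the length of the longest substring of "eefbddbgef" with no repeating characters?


Input: "eefbddbgef"
Sliding window (track last position of each char):
  Position 0 ('e'): window [0,0] length 1 -- new best
  Position 1 ('e'): repeat (last at 0), move window start to 1
  Position 1 ('e'): window [1,1] length 1
  Position 2 ('f'): window [1,2] length 2 -- new best
  Position 3 ('b'): window [1,3] length 3 -- new best
  Position 4 ('d'): window [1,4] length 4 -- new best
  Position 5 ('d'): repeat (last at 4), move window start to 5
  Position 5 ('d'): window [5,5] length 1
  Position 6 ('b'): window [5,6] length 2
  Position 7 ('g'): window [5,7] length 3
  Position 8 ('e'): window [5,8] length 4
  Position 9 ('f'): window [5,9] length 5 -- new best
Longest substring with no repeats: "dbgef" with length 5

5


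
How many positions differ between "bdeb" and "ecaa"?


Comparing "bdeb" and "ecaa" position by position:
  Position 0: 'b' vs 'e' => DIFFER
  Position 1: 'd' vs 'c' => DIFFER
  Position 2: 'e' vs 'a' => DIFFER
  Position 3: 'b' vs 'a' => DIFFER
Positions that differ: 4

4


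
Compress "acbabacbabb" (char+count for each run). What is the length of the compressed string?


Input: acbabacbabb
Runs:
  'a' x 1 => "a1"
  'c' x 1 => "c1"
  'b' x 1 => "b1"
  'a' x 1 => "a1"
  'b' x 1 => "b1"
  'a' x 1 => "a1"
  'c' x 1 => "c1"
  'b' x 1 => "b1"
  'a' x 1 => "a1"
  'b' x 2 => "b2"
Compressed: "a1c1b1a1b1a1c1b1a1b2"
Compressed length: 20

20


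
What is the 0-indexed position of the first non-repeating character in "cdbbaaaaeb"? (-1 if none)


Input: cdbbaaaaeb
Character frequencies:
  'a': 4
  'b': 3
  'c': 1
  'd': 1
  'e': 1
Scanning left to right for freq == 1:
  Position 0 ('c'): unique! => answer = 0

0


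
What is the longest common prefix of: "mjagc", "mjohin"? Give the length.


Words: mjagc, mjohin
  Position 0: all 'm' => match
  Position 1: all 'j' => match
  Position 2: ('a', 'o') => mismatch, stop
LCP = "mj" (length 2)

2


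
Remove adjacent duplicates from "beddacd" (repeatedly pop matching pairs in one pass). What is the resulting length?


Input: beddacd
Stack-based adjacent duplicate removal:
  Read 'b': push. Stack: b
  Read 'e': push. Stack: be
  Read 'd': push. Stack: bed
  Read 'd': matches stack top 'd' => pop. Stack: be
  Read 'a': push. Stack: bea
  Read 'c': push. Stack: beac
  Read 'd': push. Stack: beacd
Final stack: "beacd" (length 5)

5


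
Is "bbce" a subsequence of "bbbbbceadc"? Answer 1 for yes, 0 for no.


Check if "bbce" is a subsequence of "bbbbbceadc"
Greedy scan:
  Position 0 ('b'): matches sub[0] = 'b'
  Position 1 ('b'): matches sub[1] = 'b'
  Position 2 ('b'): no match needed
  Position 3 ('b'): no match needed
  Position 4 ('b'): no match needed
  Position 5 ('c'): matches sub[2] = 'c'
  Position 6 ('e'): matches sub[3] = 'e'
  Position 7 ('a'): no match needed
  Position 8 ('d'): no match needed
  Position 9 ('c'): no match needed
All 4 characters matched => is a subsequence

1


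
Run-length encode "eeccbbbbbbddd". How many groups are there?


Input: eeccbbbbbbddd
Scanning for consecutive runs:
  Group 1: 'e' x 2 (positions 0-1)
  Group 2: 'c' x 2 (positions 2-3)
  Group 3: 'b' x 6 (positions 4-9)
  Group 4: 'd' x 3 (positions 10-12)
Total groups: 4

4


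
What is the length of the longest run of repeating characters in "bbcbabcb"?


Input: "bbcbabcb"
Scanning for longest run:
  Position 1 ('b'): continues run of 'b', length=2
  Position 2 ('c'): new char, reset run to 1
  Position 3 ('b'): new char, reset run to 1
  Position 4 ('a'): new char, reset run to 1
  Position 5 ('b'): new char, reset run to 1
  Position 6 ('c'): new char, reset run to 1
  Position 7 ('b'): new char, reset run to 1
Longest run: 'b' with length 2

2


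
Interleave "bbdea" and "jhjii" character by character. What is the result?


Interleaving "bbdea" and "jhjii":
  Position 0: 'b' from first, 'j' from second => "bj"
  Position 1: 'b' from first, 'h' from second => "bh"
  Position 2: 'd' from first, 'j' from second => "dj"
  Position 3: 'e' from first, 'i' from second => "ei"
  Position 4: 'a' from first, 'i' from second => "ai"
Result: bjbhdjeiai

bjbhdjeiai


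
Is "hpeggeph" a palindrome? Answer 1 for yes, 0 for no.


Input: hpeggeph
Reversed: hpeggeph
  Compare pos 0 ('h') with pos 7 ('h'): match
  Compare pos 1 ('p') with pos 6 ('p'): match
  Compare pos 2 ('e') with pos 5 ('e'): match
  Compare pos 3 ('g') with pos 4 ('g'): match
Result: palindrome

1


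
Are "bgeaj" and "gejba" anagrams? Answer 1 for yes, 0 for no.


Strings: "bgeaj", "gejba"
Sorted first:  abegj
Sorted second: abegj
Sorted forms match => anagrams

1


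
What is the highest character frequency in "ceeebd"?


Input: ceeebd
Character counts:
  'b': 1
  'c': 1
  'd': 1
  'e': 3
Maximum frequency: 3

3


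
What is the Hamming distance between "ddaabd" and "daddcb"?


Comparing "ddaabd" and "daddcb" position by position:
  Position 0: 'd' vs 'd' => same
  Position 1: 'd' vs 'a' => differ
  Position 2: 'a' vs 'd' => differ
  Position 3: 'a' vs 'd' => differ
  Position 4: 'b' vs 'c' => differ
  Position 5: 'd' vs 'b' => differ
Total differences (Hamming distance): 5

5


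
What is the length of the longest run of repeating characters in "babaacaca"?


Input: "babaacaca"
Scanning for longest run:
  Position 1 ('a'): new char, reset run to 1
  Position 2 ('b'): new char, reset run to 1
  Position 3 ('a'): new char, reset run to 1
  Position 4 ('a'): continues run of 'a', length=2
  Position 5 ('c'): new char, reset run to 1
  Position 6 ('a'): new char, reset run to 1
  Position 7 ('c'): new char, reset run to 1
  Position 8 ('a'): new char, reset run to 1
Longest run: 'a' with length 2

2


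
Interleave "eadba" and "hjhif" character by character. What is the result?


Interleaving "eadba" and "hjhif":
  Position 0: 'e' from first, 'h' from second => "eh"
  Position 1: 'a' from first, 'j' from second => "aj"
  Position 2: 'd' from first, 'h' from second => "dh"
  Position 3: 'b' from first, 'i' from second => "bi"
  Position 4: 'a' from first, 'f' from second => "af"
Result: ehajdhbiaf

ehajdhbiaf


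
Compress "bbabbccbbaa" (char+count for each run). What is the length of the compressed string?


Input: bbabbccbbaa
Runs:
  'b' x 2 => "b2"
  'a' x 1 => "a1"
  'b' x 2 => "b2"
  'c' x 2 => "c2"
  'b' x 2 => "b2"
  'a' x 2 => "a2"
Compressed: "b2a1b2c2b2a2"
Compressed length: 12

12


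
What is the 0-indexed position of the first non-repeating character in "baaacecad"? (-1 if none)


Input: baaacecad
Character frequencies:
  'a': 4
  'b': 1
  'c': 2
  'd': 1
  'e': 1
Scanning left to right for freq == 1:
  Position 0 ('b'): unique! => answer = 0

0


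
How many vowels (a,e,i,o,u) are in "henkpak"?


Input: henkpak
Checking each character:
  'h' at position 0: consonant
  'e' at position 1: vowel (running total: 1)
  'n' at position 2: consonant
  'k' at position 3: consonant
  'p' at position 4: consonant
  'a' at position 5: vowel (running total: 2)
  'k' at position 6: consonant
Total vowels: 2

2


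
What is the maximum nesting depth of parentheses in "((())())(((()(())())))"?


Input: "((())())(((()(())())))"
Tracking depth:
  Position 0 '(': depth becomes 1
  Position 1 '(': depth becomes 2
  Position 2 '(': depth becomes 3
  Position 3 ')': depth becomes 2
  Position 4 ')': depth becomes 1
  Position 5 '(': depth becomes 2
  Position 6 ')': depth becomes 1
  Position 7 ')': depth becomes 0
  Position 8 '(': depth becomes 1
  Position 9 '(': depth becomes 2
  Position 10 '(': depth becomes 3
  Position 11 '(': depth becomes 4
  Position 12 ')': depth becomes 3
  Position 13 '(': depth becomes 4
  Position 14 '(': depth becomes 5
  Position 15 ')': depth becomes 4
  Position 16 ')': depth becomes 3
  Position 17 '(': depth becomes 4
  Position 18 ')': depth becomes 3
  Position 19 ')': depth becomes 2
  Position 20 ')': depth becomes 1
  Position 21 ')': depth becomes 0
Maximum depth reached: 5

5


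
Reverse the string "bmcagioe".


Input: bmcagioe
Reading characters right to left:
  Position 7: 'e'
  Position 6: 'o'
  Position 5: 'i'
  Position 4: 'g'
  Position 3: 'a'
  Position 2: 'c'
  Position 1: 'm'
  Position 0: 'b'
Reversed: eoigacmb

eoigacmb


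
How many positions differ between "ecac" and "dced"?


Comparing "ecac" and "dced" position by position:
  Position 0: 'e' vs 'd' => DIFFER
  Position 1: 'c' vs 'c' => same
  Position 2: 'a' vs 'e' => DIFFER
  Position 3: 'c' vs 'd' => DIFFER
Positions that differ: 3

3


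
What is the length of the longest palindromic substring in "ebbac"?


Input: "ebbac"
Checking substrings for palindromes:
  [1:3] "bb" (len 2) => palindrome
Longest palindromic substring: "bb" with length 2

2


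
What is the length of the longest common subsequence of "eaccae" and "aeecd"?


LCS of "eaccae" and "aeecd"
DP table:
           a    e    e    c    d
      0    0    0    0    0    0
  e   0    0    1    1    1    1
  a   0    1    1    1    1    1
  c   0    1    1    1    2    2
  c   0    1    1    1    2    2
  a   0    1    1    1    2    2
  e   0    1    2    2    2    2
LCS length = dp[6][5] = 2

2


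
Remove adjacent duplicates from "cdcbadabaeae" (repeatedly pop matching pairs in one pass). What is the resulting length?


Input: cdcbadabaeae
Stack-based adjacent duplicate removal:
  Read 'c': push. Stack: c
  Read 'd': push. Stack: cd
  Read 'c': push. Stack: cdc
  Read 'b': push. Stack: cdcb
  Read 'a': push. Stack: cdcba
  Read 'd': push. Stack: cdcbad
  Read 'a': push. Stack: cdcbada
  Read 'b': push. Stack: cdcbadab
  Read 'a': push. Stack: cdcbadaba
  Read 'e': push. Stack: cdcbadabae
  Read 'a': push. Stack: cdcbadabaea
  Read 'e': push. Stack: cdcbadabaeae
Final stack: "cdcbadabaeae" (length 12)

12


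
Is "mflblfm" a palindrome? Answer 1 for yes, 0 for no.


Input: mflblfm
Reversed: mflblfm
  Compare pos 0 ('m') with pos 6 ('m'): match
  Compare pos 1 ('f') with pos 5 ('f'): match
  Compare pos 2 ('l') with pos 4 ('l'): match
Result: palindrome

1


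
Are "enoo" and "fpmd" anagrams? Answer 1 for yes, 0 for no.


Strings: "enoo", "fpmd"
Sorted first:  enoo
Sorted second: dfmp
Differ at position 0: 'e' vs 'd' => not anagrams

0


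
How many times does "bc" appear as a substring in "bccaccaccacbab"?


Searching for "bc" in "bccaccaccacbab"
Scanning each position:
  Position 0: "bc" => MATCH
  Position 1: "cc" => no
  Position 2: "ca" => no
  Position 3: "ac" => no
  Position 4: "cc" => no
  Position 5: "ca" => no
  Position 6: "ac" => no
  Position 7: "cc" => no
  Position 8: "ca" => no
  Position 9: "ac" => no
  Position 10: "cb" => no
  Position 11: "ba" => no
  Position 12: "ab" => no
Total occurrences: 1

1


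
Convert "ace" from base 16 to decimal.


Input: "ace" in base 16
Positional expansion:
  Digit 'a' (value 10) x 16^2 = 2560
  Digit 'c' (value 12) x 16^1 = 192
  Digit 'e' (value 14) x 16^0 = 14
Sum = 2766

2766


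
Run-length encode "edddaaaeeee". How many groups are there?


Input: edddaaaeeee
Scanning for consecutive runs:
  Group 1: 'e' x 1 (positions 0-0)
  Group 2: 'd' x 3 (positions 1-3)
  Group 3: 'a' x 3 (positions 4-6)
  Group 4: 'e' x 4 (positions 7-10)
Total groups: 4

4


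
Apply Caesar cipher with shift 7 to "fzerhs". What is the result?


Caesar cipher: shift "fzerhs" by 7
  'f' (pos 5) + 7 = pos 12 = 'm'
  'z' (pos 25) + 7 = pos 6 = 'g'
  'e' (pos 4) + 7 = pos 11 = 'l'
  'r' (pos 17) + 7 = pos 24 = 'y'
  'h' (pos 7) + 7 = pos 14 = 'o'
  's' (pos 18) + 7 = pos 25 = 'z'
Result: mglyoz

mglyoz


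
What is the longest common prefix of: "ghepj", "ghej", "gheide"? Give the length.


Words: ghepj, ghej, gheide
  Position 0: all 'g' => match
  Position 1: all 'h' => match
  Position 2: all 'e' => match
  Position 3: ('p', 'j', 'i') => mismatch, stop
LCP = "ghe" (length 3)

3


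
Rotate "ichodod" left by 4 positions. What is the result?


Input: "ichodod", rotate left by 4
First 4 characters: "icho"
Remaining characters: "dod"
Concatenate remaining + first: "dod" + "icho" = "dodicho"

dodicho


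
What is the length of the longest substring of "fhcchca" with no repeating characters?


Input: "fhcchca"
Sliding window (track last position of each char):
  Position 0 ('f'): window [0,0] length 1 -- new best
  Position 1 ('h'): window [0,1] length 2 -- new best
  Position 2 ('c'): window [0,2] length 3 -- new best
  Position 3 ('c'): repeat (last at 2), move window start to 3
  Position 3 ('c'): window [3,3] length 1
  Position 4 ('h'): window [3,4] length 2
  Position 5 ('c'): repeat (last at 3), move window start to 4
  Position 5 ('c'): window [4,5] length 2
  Position 6 ('a'): window [4,6] length 3
Longest substring with no repeats: "fhc" with length 3

3


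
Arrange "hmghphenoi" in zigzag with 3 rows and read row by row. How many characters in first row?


Zigzag "hmghphenoi" into 3 rows:
Placing characters:
  'h' => row 0
  'm' => row 1
  'g' => row 2
  'h' => row 1
  'p' => row 0
  'h' => row 1
  'e' => row 2
  'n' => row 1
  'o' => row 0
  'i' => row 1
Rows:
  Row 0: "hpo"
  Row 1: "mhhni"
  Row 2: "ge"
First row length: 3

3


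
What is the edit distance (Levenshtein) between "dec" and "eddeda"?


Computing edit distance: "dec" -> "eddeda"
DP table:
           e    d    d    e    d    a
      0    1    2    3    4    5    6
  d   1    1    1    2    3    4    5
  e   2    1    2    2    2    3    4
  c   3    2    2    3    3    3    4
Edit distance = dp[3][6] = 4

4


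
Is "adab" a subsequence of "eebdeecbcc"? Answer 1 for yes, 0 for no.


Check if "adab" is a subsequence of "eebdeecbcc"
Greedy scan:
  Position 0 ('e'): no match needed
  Position 1 ('e'): no match needed
  Position 2 ('b'): no match needed
  Position 3 ('d'): no match needed
  Position 4 ('e'): no match needed
  Position 5 ('e'): no match needed
  Position 6 ('c'): no match needed
  Position 7 ('b'): no match needed
  Position 8 ('c'): no match needed
  Position 9 ('c'): no match needed
Only matched 0/4 characters => not a subsequence

0


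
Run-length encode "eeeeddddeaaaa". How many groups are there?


Input: eeeeddddeaaaa
Scanning for consecutive runs:
  Group 1: 'e' x 4 (positions 0-3)
  Group 2: 'd' x 4 (positions 4-7)
  Group 3: 'e' x 1 (positions 8-8)
  Group 4: 'a' x 4 (positions 9-12)
Total groups: 4

4


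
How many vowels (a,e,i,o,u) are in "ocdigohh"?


Input: ocdigohh
Checking each character:
  'o' at position 0: vowel (running total: 1)
  'c' at position 1: consonant
  'd' at position 2: consonant
  'i' at position 3: vowel (running total: 2)
  'g' at position 4: consonant
  'o' at position 5: vowel (running total: 3)
  'h' at position 6: consonant
  'h' at position 7: consonant
Total vowels: 3

3


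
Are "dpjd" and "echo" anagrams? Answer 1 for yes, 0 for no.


Strings: "dpjd", "echo"
Sorted first:  ddjp
Sorted second: ceho
Differ at position 0: 'd' vs 'c' => not anagrams

0


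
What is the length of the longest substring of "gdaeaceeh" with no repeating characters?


Input: "gdaeaceeh"
Sliding window (track last position of each char):
  Position 0 ('g'): window [0,0] length 1 -- new best
  Position 1 ('d'): window [0,1] length 2 -- new best
  Position 2 ('a'): window [0,2] length 3 -- new best
  Position 3 ('e'): window [0,3] length 4 -- new best
  Position 4 ('a'): repeat (last at 2), move window start to 3
  Position 4 ('a'): window [3,4] length 2
  Position 5 ('c'): window [3,5] length 3
  Position 6 ('e'): repeat (last at 3), move window start to 4
  Position 6 ('e'): window [4,6] length 3
  Position 7 ('e'): repeat (last at 6), move window start to 7
  Position 7 ('e'): window [7,7] length 1
  Position 8 ('h'): window [7,8] length 2
Longest substring with no repeats: "gdae" with length 4

4


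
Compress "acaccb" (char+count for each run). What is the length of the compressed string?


Input: acaccb
Runs:
  'a' x 1 => "a1"
  'c' x 1 => "c1"
  'a' x 1 => "a1"
  'c' x 2 => "c2"
  'b' x 1 => "b1"
Compressed: "a1c1a1c2b1"
Compressed length: 10

10


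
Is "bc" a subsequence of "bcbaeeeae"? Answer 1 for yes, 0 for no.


Check if "bc" is a subsequence of "bcbaeeeae"
Greedy scan:
  Position 0 ('b'): matches sub[0] = 'b'
  Position 1 ('c'): matches sub[1] = 'c'
  Position 2 ('b'): no match needed
  Position 3 ('a'): no match needed
  Position 4 ('e'): no match needed
  Position 5 ('e'): no match needed
  Position 6 ('e'): no match needed
  Position 7 ('a'): no match needed
  Position 8 ('e'): no match needed
All 2 characters matched => is a subsequence

1


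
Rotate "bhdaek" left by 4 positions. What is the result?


Input: "bhdaek", rotate left by 4
First 4 characters: "bhda"
Remaining characters: "ek"
Concatenate remaining + first: "ek" + "bhda" = "ekbhda"

ekbhda


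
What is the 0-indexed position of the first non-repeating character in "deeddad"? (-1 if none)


Input: deeddad
Character frequencies:
  'a': 1
  'd': 4
  'e': 2
Scanning left to right for freq == 1:
  Position 0 ('d'): freq=4, skip
  Position 1 ('e'): freq=2, skip
  Position 2 ('e'): freq=2, skip
  Position 3 ('d'): freq=4, skip
  Position 4 ('d'): freq=4, skip
  Position 5 ('a'): unique! => answer = 5

5


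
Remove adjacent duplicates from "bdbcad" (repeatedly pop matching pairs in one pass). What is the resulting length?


Input: bdbcad
Stack-based adjacent duplicate removal:
  Read 'b': push. Stack: b
  Read 'd': push. Stack: bd
  Read 'b': push. Stack: bdb
  Read 'c': push. Stack: bdbc
  Read 'a': push. Stack: bdbca
  Read 'd': push. Stack: bdbcad
Final stack: "bdbcad" (length 6)

6


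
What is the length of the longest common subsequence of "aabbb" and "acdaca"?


LCS of "aabbb" and "acdaca"
DP table:
           a    c    d    a    c    a
      0    0    0    0    0    0    0
  a   0    1    1    1    1    1    1
  a   0    1    1    1    2    2    2
  b   0    1    1    1    2    2    2
  b   0    1    1    1    2    2    2
  b   0    1    1    1    2    2    2
LCS length = dp[5][6] = 2

2


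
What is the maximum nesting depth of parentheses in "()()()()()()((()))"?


Input: "()()()()()()((()))"
Tracking depth:
  Position 0 '(': depth becomes 1
  Position 1 ')': depth becomes 0
  Position 2 '(': depth becomes 1
  Position 3 ')': depth becomes 0
  Position 4 '(': depth becomes 1
  Position 5 ')': depth becomes 0
  Position 6 '(': depth becomes 1
  Position 7 ')': depth becomes 0
  Position 8 '(': depth becomes 1
  Position 9 ')': depth becomes 0
  Position 10 '(': depth becomes 1
  Position 11 ')': depth becomes 0
  Position 12 '(': depth becomes 1
  Position 13 '(': depth becomes 2
  Position 14 '(': depth becomes 3
  Position 15 ')': depth becomes 2
  Position 16 ')': depth becomes 1
  Position 17 ')': depth becomes 0
Maximum depth reached: 3

3


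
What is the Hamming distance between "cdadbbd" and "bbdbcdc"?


Comparing "cdadbbd" and "bbdbcdc" position by position:
  Position 0: 'c' vs 'b' => differ
  Position 1: 'd' vs 'b' => differ
  Position 2: 'a' vs 'd' => differ
  Position 3: 'd' vs 'b' => differ
  Position 4: 'b' vs 'c' => differ
  Position 5: 'b' vs 'd' => differ
  Position 6: 'd' vs 'c' => differ
Total differences (Hamming distance): 7

7


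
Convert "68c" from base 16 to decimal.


Input: "68c" in base 16
Positional expansion:
  Digit '6' (value 6) x 16^2 = 1536
  Digit '8' (value 8) x 16^1 = 128
  Digit 'c' (value 12) x 16^0 = 12
Sum = 1676

1676


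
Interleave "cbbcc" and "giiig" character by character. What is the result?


Interleaving "cbbcc" and "giiig":
  Position 0: 'c' from first, 'g' from second => "cg"
  Position 1: 'b' from first, 'i' from second => "bi"
  Position 2: 'b' from first, 'i' from second => "bi"
  Position 3: 'c' from first, 'i' from second => "ci"
  Position 4: 'c' from first, 'g' from second => "cg"
Result: cgbibicicg

cgbibicicg


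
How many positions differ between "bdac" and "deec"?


Comparing "bdac" and "deec" position by position:
  Position 0: 'b' vs 'd' => DIFFER
  Position 1: 'd' vs 'e' => DIFFER
  Position 2: 'a' vs 'e' => DIFFER
  Position 3: 'c' vs 'c' => same
Positions that differ: 3

3


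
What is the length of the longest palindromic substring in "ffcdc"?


Input: "ffcdc"
Checking substrings for palindromes:
  [2:5] "cdc" (len 3) => palindrome
  [0:2] "ff" (len 2) => palindrome
Longest palindromic substring: "cdc" with length 3

3


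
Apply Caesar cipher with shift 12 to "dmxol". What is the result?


Caesar cipher: shift "dmxol" by 12
  'd' (pos 3) + 12 = pos 15 = 'p'
  'm' (pos 12) + 12 = pos 24 = 'y'
  'x' (pos 23) + 12 = pos 9 = 'j'
  'o' (pos 14) + 12 = pos 0 = 'a'
  'l' (pos 11) + 12 = pos 23 = 'x'
Result: pyjax

pyjax


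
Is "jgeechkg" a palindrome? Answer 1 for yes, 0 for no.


Input: jgeechkg
Reversed: gkhceegj
  Compare pos 0 ('j') with pos 7 ('g'): MISMATCH
  Compare pos 1 ('g') with pos 6 ('k'): MISMATCH
  Compare pos 2 ('e') with pos 5 ('h'): MISMATCH
  Compare pos 3 ('e') with pos 4 ('c'): MISMATCH
Result: not a palindrome

0


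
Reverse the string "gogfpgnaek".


Input: gogfpgnaek
Reading characters right to left:
  Position 9: 'k'
  Position 8: 'e'
  Position 7: 'a'
  Position 6: 'n'
  Position 5: 'g'
  Position 4: 'p'
  Position 3: 'f'
  Position 2: 'g'
  Position 1: 'o'
  Position 0: 'g'
Reversed: keangpfgog

keangpfgog


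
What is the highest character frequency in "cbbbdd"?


Input: cbbbdd
Character counts:
  'b': 3
  'c': 1
  'd': 2
Maximum frequency: 3

3


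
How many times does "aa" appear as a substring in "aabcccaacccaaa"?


Searching for "aa" in "aabcccaacccaaa"
Scanning each position:
  Position 0: "aa" => MATCH
  Position 1: "ab" => no
  Position 2: "bc" => no
  Position 3: "cc" => no
  Position 4: "cc" => no
  Position 5: "ca" => no
  Position 6: "aa" => MATCH
  Position 7: "ac" => no
  Position 8: "cc" => no
  Position 9: "cc" => no
  Position 10: "ca" => no
  Position 11: "aa" => MATCH
  Position 12: "aa" => MATCH
Total occurrences: 4

4


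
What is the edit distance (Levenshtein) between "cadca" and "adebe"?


Computing edit distance: "cadca" -> "adebe"
DP table:
           a    d    e    b    e
      0    1    2    3    4    5
  c   1    1    2    3    4    5
  a   2    1    2    3    4    5
  d   3    2    1    2    3    4
  c   4    3    2    2    3    4
  a   5    4    3    3    3    4
Edit distance = dp[5][5] = 4

4


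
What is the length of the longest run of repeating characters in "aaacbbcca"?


Input: "aaacbbcca"
Scanning for longest run:
  Position 1 ('a'): continues run of 'a', length=2
  Position 2 ('a'): continues run of 'a', length=3
  Position 3 ('c'): new char, reset run to 1
  Position 4 ('b'): new char, reset run to 1
  Position 5 ('b'): continues run of 'b', length=2
  Position 6 ('c'): new char, reset run to 1
  Position 7 ('c'): continues run of 'c', length=2
  Position 8 ('a'): new char, reset run to 1
Longest run: 'a' with length 3

3


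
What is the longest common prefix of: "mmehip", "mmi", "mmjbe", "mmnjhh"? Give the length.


Words: mmehip, mmi, mmjbe, mmnjhh
  Position 0: all 'm' => match
  Position 1: all 'm' => match
  Position 2: ('e', 'i', 'j', 'n') => mismatch, stop
LCP = "mm" (length 2)

2


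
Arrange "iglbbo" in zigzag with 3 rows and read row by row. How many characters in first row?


Zigzag "iglbbo" into 3 rows:
Placing characters:
  'i' => row 0
  'g' => row 1
  'l' => row 2
  'b' => row 1
  'b' => row 0
  'o' => row 1
Rows:
  Row 0: "ib"
  Row 1: "gbo"
  Row 2: "l"
First row length: 2

2


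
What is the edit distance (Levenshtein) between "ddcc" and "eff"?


Computing edit distance: "ddcc" -> "eff"
DP table:
           e    f    f
      0    1    2    3
  d   1    1    2    3
  d   2    2    2    3
  c   3    3    3    3
  c   4    4    4    4
Edit distance = dp[4][3] = 4

4


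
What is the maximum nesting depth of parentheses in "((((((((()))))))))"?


Input: "((((((((()))))))))"
Tracking depth:
  Position 0 '(': depth becomes 1
  Position 1 '(': depth becomes 2
  Position 2 '(': depth becomes 3
  Position 3 '(': depth becomes 4
  Position 4 '(': depth becomes 5
  Position 5 '(': depth becomes 6
  Position 6 '(': depth becomes 7
  Position 7 '(': depth becomes 8
  Position 8 '(': depth becomes 9
  Position 9 ')': depth becomes 8
  Position 10 ')': depth becomes 7
  Position 11 ')': depth becomes 6
  Position 12 ')': depth becomes 5
  Position 13 ')': depth becomes 4
  Position 14 ')': depth becomes 3
  Position 15 ')': depth becomes 2
  Position 16 ')': depth becomes 1
  Position 17 ')': depth becomes 0
Maximum depth reached: 9

9


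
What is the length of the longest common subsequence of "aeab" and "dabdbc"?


LCS of "aeab" and "dabdbc"
DP table:
           d    a    b    d    b    c
      0    0    0    0    0    0    0
  a   0    0    1    1    1    1    1
  e   0    0    1    1    1    1    1
  a   0    0    1    1    1    1    1
  b   0    0    1    2    2    2    2
LCS length = dp[4][6] = 2

2


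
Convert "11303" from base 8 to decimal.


Input: "11303" in base 8
Positional expansion:
  Digit '1' (value 1) x 8^4 = 4096
  Digit '1' (value 1) x 8^3 = 512
  Digit '3' (value 3) x 8^2 = 192
  Digit '0' (value 0) x 8^1 = 0
  Digit '3' (value 3) x 8^0 = 3
Sum = 4803

4803


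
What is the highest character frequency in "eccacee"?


Input: eccacee
Character counts:
  'a': 1
  'c': 3
  'e': 3
Maximum frequency: 3

3


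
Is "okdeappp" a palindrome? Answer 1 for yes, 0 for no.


Input: okdeappp
Reversed: pppaedko
  Compare pos 0 ('o') with pos 7 ('p'): MISMATCH
  Compare pos 1 ('k') with pos 6 ('p'): MISMATCH
  Compare pos 2 ('d') with pos 5 ('p'): MISMATCH
  Compare pos 3 ('e') with pos 4 ('a'): MISMATCH
Result: not a palindrome

0


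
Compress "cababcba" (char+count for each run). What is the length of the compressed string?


Input: cababcba
Runs:
  'c' x 1 => "c1"
  'a' x 1 => "a1"
  'b' x 1 => "b1"
  'a' x 1 => "a1"
  'b' x 1 => "b1"
  'c' x 1 => "c1"
  'b' x 1 => "b1"
  'a' x 1 => "a1"
Compressed: "c1a1b1a1b1c1b1a1"
Compressed length: 16

16


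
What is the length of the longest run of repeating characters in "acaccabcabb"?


Input: "acaccabcabb"
Scanning for longest run:
  Position 1 ('c'): new char, reset run to 1
  Position 2 ('a'): new char, reset run to 1
  Position 3 ('c'): new char, reset run to 1
  Position 4 ('c'): continues run of 'c', length=2
  Position 5 ('a'): new char, reset run to 1
  Position 6 ('b'): new char, reset run to 1
  Position 7 ('c'): new char, reset run to 1
  Position 8 ('a'): new char, reset run to 1
  Position 9 ('b'): new char, reset run to 1
  Position 10 ('b'): continues run of 'b', length=2
Longest run: 'c' with length 2

2


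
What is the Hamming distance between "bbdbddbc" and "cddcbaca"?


Comparing "bbdbddbc" and "cddcbaca" position by position:
  Position 0: 'b' vs 'c' => differ
  Position 1: 'b' vs 'd' => differ
  Position 2: 'd' vs 'd' => same
  Position 3: 'b' vs 'c' => differ
  Position 4: 'd' vs 'b' => differ
  Position 5: 'd' vs 'a' => differ
  Position 6: 'b' vs 'c' => differ
  Position 7: 'c' vs 'a' => differ
Total differences (Hamming distance): 7

7


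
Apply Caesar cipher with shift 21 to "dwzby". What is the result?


Caesar cipher: shift "dwzby" by 21
  'd' (pos 3) + 21 = pos 24 = 'y'
  'w' (pos 22) + 21 = pos 17 = 'r'
  'z' (pos 25) + 21 = pos 20 = 'u'
  'b' (pos 1) + 21 = pos 22 = 'w'
  'y' (pos 24) + 21 = pos 19 = 't'
Result: yruwt

yruwt


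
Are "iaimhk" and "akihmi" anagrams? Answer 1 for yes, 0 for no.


Strings: "iaimhk", "akihmi"
Sorted first:  ahiikm
Sorted second: ahiikm
Sorted forms match => anagrams

1
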